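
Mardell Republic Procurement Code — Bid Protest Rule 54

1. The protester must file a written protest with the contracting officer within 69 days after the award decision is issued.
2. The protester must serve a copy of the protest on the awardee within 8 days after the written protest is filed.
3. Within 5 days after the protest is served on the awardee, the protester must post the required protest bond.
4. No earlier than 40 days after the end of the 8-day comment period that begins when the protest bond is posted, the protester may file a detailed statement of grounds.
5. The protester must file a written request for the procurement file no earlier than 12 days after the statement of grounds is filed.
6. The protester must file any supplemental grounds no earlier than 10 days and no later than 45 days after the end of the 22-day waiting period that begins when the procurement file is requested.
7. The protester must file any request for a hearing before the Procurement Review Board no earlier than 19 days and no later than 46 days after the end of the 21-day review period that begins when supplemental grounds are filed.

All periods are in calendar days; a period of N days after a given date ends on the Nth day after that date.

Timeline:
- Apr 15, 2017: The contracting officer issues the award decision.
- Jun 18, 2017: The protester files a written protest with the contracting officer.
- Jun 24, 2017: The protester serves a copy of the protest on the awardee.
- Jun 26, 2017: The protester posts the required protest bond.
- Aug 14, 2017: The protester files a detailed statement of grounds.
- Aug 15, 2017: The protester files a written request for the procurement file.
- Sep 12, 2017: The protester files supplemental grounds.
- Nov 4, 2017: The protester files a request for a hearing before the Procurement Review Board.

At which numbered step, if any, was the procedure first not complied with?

Step 5

Step 1: 69 days after Apr 15, 2017 (when the award decision is issued) is Jun 23, 2017; done Jun 18, 2017 — timely.
Step 2: 8 days after Jun 18, 2017 (when the written protest is filed) is Jun 26, 2017; completed Jun 24, 2017, before the deadline.
Step 3: 5 days after Jun 24, 2017 (when the protest is served on the awardee) is Jun 29, 2017; completed Jun 26, 2017, before the deadline.
Step 4: the earliest permitted date is 40 days after Jul 4, 2017 (end of the 8-day comment period, which began when the protest bond is posted on Jun 26, 2017), i.e. Aug 13, 2017; done Aug 14, 2017 — permitted.
Step 5: the earliest permitted date is 12 days after Aug 14, 2017 (when the statement of grounds is filed), i.e. Aug 26, 2017; acted on Aug 15, 2017, 11 days prematurely.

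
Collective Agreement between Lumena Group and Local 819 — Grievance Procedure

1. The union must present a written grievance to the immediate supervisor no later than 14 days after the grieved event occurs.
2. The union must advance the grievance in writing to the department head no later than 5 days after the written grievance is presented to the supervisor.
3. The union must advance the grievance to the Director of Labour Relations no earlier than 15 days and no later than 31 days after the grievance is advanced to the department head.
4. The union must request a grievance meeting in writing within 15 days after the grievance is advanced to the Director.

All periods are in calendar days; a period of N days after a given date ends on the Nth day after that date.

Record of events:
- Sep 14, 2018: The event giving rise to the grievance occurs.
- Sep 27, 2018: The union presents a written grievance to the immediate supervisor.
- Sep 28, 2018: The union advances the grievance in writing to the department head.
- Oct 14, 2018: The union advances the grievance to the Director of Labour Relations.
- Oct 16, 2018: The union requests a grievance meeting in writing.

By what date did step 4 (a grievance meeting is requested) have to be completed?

Oct 29, 2018

Step 4 runs from Oct 14, 2018, when the grievance is advanced to the Director. 15 days after Oct 14, 2018 is Oct 29, 2018.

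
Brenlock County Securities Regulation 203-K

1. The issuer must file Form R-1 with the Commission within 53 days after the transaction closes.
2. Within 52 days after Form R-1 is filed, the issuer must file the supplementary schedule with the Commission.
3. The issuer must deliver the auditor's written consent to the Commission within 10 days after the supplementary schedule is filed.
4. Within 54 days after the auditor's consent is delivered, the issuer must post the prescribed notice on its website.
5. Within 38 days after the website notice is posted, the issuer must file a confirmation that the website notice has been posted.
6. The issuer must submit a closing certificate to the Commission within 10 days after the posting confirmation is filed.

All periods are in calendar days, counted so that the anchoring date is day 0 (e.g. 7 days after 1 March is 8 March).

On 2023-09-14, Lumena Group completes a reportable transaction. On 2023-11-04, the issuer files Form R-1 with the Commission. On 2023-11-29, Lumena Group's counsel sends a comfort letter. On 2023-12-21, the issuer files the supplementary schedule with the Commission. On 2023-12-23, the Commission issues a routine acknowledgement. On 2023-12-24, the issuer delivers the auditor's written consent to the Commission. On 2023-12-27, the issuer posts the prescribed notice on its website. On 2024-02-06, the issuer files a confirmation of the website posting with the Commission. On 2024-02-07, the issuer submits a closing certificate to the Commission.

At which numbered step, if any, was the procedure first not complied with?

Step 1: 53 days after 2023-09-14 (when the transaction closes) is 2023-11-06; completed 2023-11-04, before the deadline.
Step 2: 52 days after 2023-11-04 (when Form R-1 is filed) is 2023-12-26; 2023-12-21 is within that limit.
Step 3: 10 days after 2023-12-21 (when the supplementary schedule is filed) is 2023-12-31; done 2023-12-24 — timely.
Step 4: 54 days after 2023-12-24 (when the auditor's consent is delivered) is 2024-02-16; 2023-12-27 is within that limit.
Step 5: 38 days after 2023-12-27 (when the website notice is posted) is 2024-02-03; 2024-02-06 misses that deadline by 3 days.
The analysis stops there.

Step 5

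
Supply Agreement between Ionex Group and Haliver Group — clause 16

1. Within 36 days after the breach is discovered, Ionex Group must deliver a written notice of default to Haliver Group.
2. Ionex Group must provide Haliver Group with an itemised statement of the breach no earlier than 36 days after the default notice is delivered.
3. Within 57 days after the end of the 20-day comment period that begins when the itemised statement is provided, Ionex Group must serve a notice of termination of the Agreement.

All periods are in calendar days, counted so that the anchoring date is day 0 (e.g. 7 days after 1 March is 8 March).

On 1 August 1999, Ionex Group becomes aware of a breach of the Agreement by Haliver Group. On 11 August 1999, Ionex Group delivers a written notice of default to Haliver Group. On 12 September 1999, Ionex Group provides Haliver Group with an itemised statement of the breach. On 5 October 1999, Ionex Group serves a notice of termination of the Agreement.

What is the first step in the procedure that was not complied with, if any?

Step 2

Step 1 — counting 36 days from 1 August 1999 (when the breach is discovered) gives a deadline of 6 September 1999; 11 August 1999 is within that limit.
Step 2 — must wait 36 days from 11 August 1999 (when the default notice is delivered), so not before 16 September 1999; done 12 September 1999 — 4 days too early.
The analysis stops there.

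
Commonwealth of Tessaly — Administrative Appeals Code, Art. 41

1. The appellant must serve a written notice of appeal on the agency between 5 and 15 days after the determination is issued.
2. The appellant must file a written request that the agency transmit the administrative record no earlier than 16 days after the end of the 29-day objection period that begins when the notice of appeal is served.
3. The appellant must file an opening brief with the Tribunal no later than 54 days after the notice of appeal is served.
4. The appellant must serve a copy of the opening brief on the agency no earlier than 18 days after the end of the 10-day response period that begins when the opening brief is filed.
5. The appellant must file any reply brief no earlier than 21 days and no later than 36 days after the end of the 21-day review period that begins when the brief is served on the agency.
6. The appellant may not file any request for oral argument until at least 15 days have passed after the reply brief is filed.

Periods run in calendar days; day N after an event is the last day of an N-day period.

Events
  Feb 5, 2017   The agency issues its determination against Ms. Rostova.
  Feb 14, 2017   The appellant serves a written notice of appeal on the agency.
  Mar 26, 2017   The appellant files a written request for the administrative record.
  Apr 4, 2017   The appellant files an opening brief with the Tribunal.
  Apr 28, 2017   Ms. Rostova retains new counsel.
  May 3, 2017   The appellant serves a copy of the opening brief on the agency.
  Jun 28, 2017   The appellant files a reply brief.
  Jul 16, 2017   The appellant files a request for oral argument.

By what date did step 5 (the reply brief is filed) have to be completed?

The brief is served on the agency on May 3, 2017; the 21-day review period therefore ends May 24, 2017, and step 5 runs from that date. The window is 21–36 days after May 24, 2017; it closes on Jun 29, 2017.

Jun 29, 2017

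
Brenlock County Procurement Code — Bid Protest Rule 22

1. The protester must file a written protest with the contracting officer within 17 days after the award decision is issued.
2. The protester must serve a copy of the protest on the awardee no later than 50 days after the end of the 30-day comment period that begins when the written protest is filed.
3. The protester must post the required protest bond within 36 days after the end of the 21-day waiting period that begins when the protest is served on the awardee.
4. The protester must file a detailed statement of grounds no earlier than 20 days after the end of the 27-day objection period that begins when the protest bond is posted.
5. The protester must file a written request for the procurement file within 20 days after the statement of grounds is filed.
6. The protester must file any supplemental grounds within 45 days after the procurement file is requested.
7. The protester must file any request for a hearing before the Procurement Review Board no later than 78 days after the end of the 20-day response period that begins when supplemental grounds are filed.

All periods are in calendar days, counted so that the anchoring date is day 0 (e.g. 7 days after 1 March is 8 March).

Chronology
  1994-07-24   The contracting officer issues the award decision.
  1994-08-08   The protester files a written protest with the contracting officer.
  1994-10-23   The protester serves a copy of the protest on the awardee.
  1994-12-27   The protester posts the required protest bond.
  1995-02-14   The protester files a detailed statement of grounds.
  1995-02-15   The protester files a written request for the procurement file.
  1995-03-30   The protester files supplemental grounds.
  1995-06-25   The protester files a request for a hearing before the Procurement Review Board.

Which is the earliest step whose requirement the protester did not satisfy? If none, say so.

Step 1: 17 days after 1994-07-24 (when the award decision is issued) is 1994-08-10; completed 1994-08-08, before the deadline.
Step 2: 50 days after 1994-09-07 (end of the 30-day comment period, which began when the written protest is filed on 1994-08-08) is 1994-10-27; done 1994-10-23 — timely.
Step 3: 36 days after 1994-11-13 (end of the 21-day waiting period, which began when the protest is served on the awardee on 1994-10-23) is 1994-12-19; done 1994-12-27 — 8 days late.
The procedure was therefore not followed at step 3.

Step 3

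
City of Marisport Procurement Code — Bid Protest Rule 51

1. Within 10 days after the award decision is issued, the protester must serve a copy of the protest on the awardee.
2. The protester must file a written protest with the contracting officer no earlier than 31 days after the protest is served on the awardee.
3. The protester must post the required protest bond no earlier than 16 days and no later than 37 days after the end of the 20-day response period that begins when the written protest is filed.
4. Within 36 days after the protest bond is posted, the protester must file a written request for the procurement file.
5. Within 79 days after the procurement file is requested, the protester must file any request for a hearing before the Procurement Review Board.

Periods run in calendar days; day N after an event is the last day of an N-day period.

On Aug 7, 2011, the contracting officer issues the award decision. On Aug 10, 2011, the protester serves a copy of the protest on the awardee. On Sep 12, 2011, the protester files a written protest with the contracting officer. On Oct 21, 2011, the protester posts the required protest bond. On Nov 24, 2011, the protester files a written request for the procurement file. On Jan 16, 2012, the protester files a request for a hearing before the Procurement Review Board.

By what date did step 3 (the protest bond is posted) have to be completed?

Nov 8, 2011

The written protest is filed on Sep 12, 2011; the 20-day response period therefore ends Oct 2, 2011, and step 3 runs from that date. The window is 16–37 days after Oct 2, 2011; it closes on Nov 8, 2011.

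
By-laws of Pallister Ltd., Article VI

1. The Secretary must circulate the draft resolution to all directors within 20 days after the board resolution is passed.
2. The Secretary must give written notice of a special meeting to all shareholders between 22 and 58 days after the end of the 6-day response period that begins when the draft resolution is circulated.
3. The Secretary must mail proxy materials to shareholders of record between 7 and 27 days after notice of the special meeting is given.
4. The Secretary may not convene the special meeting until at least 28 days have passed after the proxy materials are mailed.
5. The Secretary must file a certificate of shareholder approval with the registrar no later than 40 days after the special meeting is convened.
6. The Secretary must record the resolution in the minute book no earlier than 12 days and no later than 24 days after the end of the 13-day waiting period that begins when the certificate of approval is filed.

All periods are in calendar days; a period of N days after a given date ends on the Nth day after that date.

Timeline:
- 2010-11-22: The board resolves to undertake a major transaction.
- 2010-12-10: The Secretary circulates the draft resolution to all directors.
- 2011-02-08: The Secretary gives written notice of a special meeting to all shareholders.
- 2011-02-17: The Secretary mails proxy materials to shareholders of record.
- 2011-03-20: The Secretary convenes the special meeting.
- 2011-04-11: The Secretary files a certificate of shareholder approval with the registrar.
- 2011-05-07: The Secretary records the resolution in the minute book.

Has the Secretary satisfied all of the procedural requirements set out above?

Yes

(1) due by 2010-11-22 + 20 days = 2010-12-12; 2010-12-10 is within that limit.
(2) the permitted window runs from 2010-12-16 + 22 = 2011-01-07 to 2010-12-16 + 58 = 2011-02-12; done 2011-02-08, which is between those dates.
(3) the permitted window runs from 2011-02-08 + 7 = 2011-02-15 to 2011-02-08 + 27 = 2011-03-07; done 2011-02-17, which is between those dates.
(4) permitted from 2011-02-17 + 28 days = 2011-03-17 onward; done 2011-03-20, after the minimum wait.
(5) due by 2011-03-20 + 40 days = 2011-04-29; done 2011-04-11 — timely.
(6) the permitted window runs from 2011-04-24 + 12 = 2011-05-06 to 2011-04-24 + 24 = 2011-05-18; done 2011-05-07, which is between those dates.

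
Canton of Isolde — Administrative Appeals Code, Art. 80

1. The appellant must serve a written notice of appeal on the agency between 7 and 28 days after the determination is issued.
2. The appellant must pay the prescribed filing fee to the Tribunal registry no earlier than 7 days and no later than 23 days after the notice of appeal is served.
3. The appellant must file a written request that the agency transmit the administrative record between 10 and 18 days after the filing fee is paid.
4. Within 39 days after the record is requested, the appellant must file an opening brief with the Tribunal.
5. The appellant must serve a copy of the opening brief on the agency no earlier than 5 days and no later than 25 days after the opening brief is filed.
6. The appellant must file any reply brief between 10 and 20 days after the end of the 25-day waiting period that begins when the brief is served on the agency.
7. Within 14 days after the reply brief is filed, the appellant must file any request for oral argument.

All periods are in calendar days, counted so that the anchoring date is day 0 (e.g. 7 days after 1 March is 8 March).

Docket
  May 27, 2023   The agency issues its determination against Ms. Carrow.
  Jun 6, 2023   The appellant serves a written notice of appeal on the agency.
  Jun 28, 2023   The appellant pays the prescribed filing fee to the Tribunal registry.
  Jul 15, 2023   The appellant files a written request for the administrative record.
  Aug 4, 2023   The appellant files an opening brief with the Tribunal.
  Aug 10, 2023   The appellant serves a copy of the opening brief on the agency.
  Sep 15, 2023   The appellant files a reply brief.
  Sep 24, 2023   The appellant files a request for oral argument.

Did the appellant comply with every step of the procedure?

(1) the permitted window runs from May 27, 2023 + 7 = Jun 3, 2023 to May 27, 2023 + 28 = Jun 24, 2023; done Jun 6, 2023, which is between those dates.
(2) the permitted window runs from Jun 6, 2023 + 7 = Jun 13, 2023 to Jun 6, 2023 + 23 = Jun 29, 2023; Jun 28, 2023 falls inside that range.
(3) the permitted window runs from Jun 28, 2023 + 10 = Jul 8, 2023 to Jun 28, 2023 + 18 = Jul 16, 2023; done Jul 15, 2023 — within the window.
(4) due by Jul 15, 2023 + 39 days = Aug 23, 2023; Aug 4, 2023 is within that limit.
(5) the permitted window runs from Aug 4, 2023 + 5 = Aug 9, 2023 to Aug 4, 2023 + 25 = Aug 29, 2023; Aug 10, 2023 falls inside that range.
(6) the permitted window runs from Sep 4, 2023 + 10 = Sep 14, 2023 to Sep 4, 2023 + 20 = Sep 24, 2023; Sep 15, 2023 falls inside that range.
(7) due by Sep 15, 2023 + 14 days = Sep 29, 2023; completed Sep 24, 2023, before the deadline.

Yes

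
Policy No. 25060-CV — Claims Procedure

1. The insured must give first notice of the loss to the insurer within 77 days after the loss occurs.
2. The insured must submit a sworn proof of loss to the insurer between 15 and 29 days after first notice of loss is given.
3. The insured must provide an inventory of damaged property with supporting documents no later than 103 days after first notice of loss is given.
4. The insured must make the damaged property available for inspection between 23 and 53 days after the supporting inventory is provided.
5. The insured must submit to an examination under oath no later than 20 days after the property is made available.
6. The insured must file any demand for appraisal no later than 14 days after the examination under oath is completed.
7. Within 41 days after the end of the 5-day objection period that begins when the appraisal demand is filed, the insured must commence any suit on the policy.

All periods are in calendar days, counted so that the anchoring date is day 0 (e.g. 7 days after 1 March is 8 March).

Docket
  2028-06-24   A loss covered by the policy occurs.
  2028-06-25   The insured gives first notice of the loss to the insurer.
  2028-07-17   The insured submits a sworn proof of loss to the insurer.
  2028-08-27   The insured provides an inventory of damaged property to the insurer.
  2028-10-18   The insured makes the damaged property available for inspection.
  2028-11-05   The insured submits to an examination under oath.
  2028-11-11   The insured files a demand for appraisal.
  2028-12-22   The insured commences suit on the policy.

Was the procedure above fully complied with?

Yes

Step 1 — counting 77 days from 2028-06-24 (when the loss occurs) gives a deadline of 2028-09-09; 2028-06-25 is within that limit.
Step 2 — 15 and 29 days from 2028-06-25 (when first notice of loss is given) are 2028-07-10 and 2028-07-24 respectively; done 2028-07-17 — within the window.
Step 3 — counting 103 days from 2028-06-25 (when first notice of loss is given) gives a deadline of 2028-10-06; completed 2028-08-27, before the deadline.
Step 4 — 23 and 53 days from 2028-08-27 (when the supporting inventory is provided) are 2028-09-19 and 2028-10-19 respectively; 2028-10-18 falls inside that range.
Step 5 — counting 20 days from 2028-10-18 (when the property is made available) gives a deadline of 2028-11-07; completed 2028-11-05, before the deadline.
Step 6 — counting 14 days from 2028-11-05 (when the examination under oath is completed) gives a deadline of 2028-11-19; 2028-11-11 is within that limit.
Step 7 — counting 41 days from 2028-11-16 (end of the 5-day objection period, which began when the appraisal demand is filed on 2028-11-11) gives a deadline of 2028-12-27; done 2028-12-22 — timely.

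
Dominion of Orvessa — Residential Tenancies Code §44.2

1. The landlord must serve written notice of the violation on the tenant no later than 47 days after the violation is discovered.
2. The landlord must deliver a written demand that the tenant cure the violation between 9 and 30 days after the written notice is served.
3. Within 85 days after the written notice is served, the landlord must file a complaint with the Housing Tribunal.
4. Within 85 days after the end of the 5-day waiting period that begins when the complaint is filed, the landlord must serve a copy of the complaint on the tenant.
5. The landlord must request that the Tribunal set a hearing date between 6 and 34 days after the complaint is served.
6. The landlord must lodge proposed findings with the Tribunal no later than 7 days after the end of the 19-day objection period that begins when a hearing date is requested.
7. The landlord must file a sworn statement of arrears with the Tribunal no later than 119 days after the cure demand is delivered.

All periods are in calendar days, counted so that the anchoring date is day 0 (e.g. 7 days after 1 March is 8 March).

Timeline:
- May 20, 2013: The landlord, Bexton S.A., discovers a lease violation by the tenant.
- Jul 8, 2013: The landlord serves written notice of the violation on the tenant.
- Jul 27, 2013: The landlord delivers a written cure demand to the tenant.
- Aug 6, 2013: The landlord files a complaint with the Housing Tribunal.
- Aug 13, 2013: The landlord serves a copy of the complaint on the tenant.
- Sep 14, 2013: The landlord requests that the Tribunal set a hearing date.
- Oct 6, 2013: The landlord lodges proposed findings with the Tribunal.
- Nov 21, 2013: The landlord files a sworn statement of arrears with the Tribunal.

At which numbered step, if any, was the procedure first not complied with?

Step 1 — counting 47 days from May 20, 2013 (when the violation is discovered) gives a deadline of Jul 6, 2013; done Jul 8, 2013 — 2 days late.

Step 1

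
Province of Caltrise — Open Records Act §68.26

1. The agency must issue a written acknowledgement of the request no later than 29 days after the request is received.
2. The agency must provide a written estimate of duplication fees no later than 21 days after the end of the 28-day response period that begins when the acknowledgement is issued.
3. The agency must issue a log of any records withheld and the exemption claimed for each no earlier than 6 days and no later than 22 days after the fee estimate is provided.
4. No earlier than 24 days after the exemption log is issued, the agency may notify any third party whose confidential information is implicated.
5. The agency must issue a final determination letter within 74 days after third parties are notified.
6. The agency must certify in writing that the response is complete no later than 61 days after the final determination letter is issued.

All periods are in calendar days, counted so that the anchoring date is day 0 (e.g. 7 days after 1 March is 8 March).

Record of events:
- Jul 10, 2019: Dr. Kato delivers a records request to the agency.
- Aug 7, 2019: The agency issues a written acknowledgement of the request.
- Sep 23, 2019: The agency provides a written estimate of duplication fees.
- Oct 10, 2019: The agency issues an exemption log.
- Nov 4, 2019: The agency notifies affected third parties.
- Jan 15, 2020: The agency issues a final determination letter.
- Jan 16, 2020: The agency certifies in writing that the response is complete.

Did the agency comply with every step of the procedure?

Yes

Step 1: 29 days after Jul 10, 2019 (when the request is received) is Aug 8, 2019; Aug 7, 2019 is within that limit.
Step 2: 21 days after Sep 4, 2019 (end of the 28-day response period, which began when the acknowledgement is issued on Aug 7, 2019) is Sep 25, 2019; completed Sep 23, 2019, before the deadline.
Step 3: the window is 6–22 days after Sep 23, 2019 (when the fee estimate is provided), so Sep 29, 2019 through Oct 15, 2019; done Oct 10, 2019 — within the window.
Step 4: the earliest permitted date is 24 days after Oct 10, 2019 (when the exemption log is issued), i.e. Nov 3, 2019; done Nov 4, 2019, after the minimum wait.
Step 5: 74 days after Nov 4, 2019 (when third parties are notified) is Jan 17, 2020; done Jan 15, 2020 — timely.
Step 6: 61 days after Jan 15, 2020 (when the final determination letter is issued) is Mar 16, 2020; Jan 16, 2020 is within that limit.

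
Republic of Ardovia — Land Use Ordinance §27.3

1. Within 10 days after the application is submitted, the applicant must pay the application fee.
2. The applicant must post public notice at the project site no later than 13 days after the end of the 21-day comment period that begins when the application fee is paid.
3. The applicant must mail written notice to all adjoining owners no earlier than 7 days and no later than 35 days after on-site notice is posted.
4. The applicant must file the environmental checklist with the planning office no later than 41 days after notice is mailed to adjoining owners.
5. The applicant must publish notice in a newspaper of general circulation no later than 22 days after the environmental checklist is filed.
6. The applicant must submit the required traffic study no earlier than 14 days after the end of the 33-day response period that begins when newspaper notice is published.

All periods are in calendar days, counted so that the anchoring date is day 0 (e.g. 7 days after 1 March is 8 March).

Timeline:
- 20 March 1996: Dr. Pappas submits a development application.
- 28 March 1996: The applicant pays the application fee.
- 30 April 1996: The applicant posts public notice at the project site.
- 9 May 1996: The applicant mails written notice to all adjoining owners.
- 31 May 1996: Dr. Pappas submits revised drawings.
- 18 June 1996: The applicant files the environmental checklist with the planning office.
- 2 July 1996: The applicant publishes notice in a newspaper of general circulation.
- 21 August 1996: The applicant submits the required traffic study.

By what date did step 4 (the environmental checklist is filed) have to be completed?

Step 4 runs from 9 May 1996, when notice is mailed to adjoining owners. 41 days after 9 May 1996 is 19 June 1996.

19 June 1996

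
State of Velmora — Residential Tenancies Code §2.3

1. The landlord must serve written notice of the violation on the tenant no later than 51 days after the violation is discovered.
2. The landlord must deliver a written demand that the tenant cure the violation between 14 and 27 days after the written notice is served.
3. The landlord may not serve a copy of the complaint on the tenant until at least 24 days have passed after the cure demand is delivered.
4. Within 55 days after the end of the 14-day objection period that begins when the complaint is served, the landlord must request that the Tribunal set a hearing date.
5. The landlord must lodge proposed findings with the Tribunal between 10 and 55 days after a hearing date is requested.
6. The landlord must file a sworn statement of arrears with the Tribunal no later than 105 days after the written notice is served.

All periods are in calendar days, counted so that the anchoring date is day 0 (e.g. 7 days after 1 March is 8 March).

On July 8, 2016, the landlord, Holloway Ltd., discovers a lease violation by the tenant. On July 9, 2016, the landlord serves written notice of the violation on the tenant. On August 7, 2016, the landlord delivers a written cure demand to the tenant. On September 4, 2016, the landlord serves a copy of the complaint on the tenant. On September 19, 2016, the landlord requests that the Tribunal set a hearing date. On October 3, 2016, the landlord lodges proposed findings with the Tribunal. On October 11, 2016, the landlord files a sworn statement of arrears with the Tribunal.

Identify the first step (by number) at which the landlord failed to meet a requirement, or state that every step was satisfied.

Step 1 — counting 51 days from July 8, 2016 (when the violation is discovered) gives a deadline of August 28, 2016; completed July 9, 2016, before the deadline.
Step 2 — 14 and 27 days from July 9, 2016 (when the written notice is served) are July 23, 2016 and August 5, 2016 respectively; done August 7, 2016 — 2 days after the window closed.

Step 2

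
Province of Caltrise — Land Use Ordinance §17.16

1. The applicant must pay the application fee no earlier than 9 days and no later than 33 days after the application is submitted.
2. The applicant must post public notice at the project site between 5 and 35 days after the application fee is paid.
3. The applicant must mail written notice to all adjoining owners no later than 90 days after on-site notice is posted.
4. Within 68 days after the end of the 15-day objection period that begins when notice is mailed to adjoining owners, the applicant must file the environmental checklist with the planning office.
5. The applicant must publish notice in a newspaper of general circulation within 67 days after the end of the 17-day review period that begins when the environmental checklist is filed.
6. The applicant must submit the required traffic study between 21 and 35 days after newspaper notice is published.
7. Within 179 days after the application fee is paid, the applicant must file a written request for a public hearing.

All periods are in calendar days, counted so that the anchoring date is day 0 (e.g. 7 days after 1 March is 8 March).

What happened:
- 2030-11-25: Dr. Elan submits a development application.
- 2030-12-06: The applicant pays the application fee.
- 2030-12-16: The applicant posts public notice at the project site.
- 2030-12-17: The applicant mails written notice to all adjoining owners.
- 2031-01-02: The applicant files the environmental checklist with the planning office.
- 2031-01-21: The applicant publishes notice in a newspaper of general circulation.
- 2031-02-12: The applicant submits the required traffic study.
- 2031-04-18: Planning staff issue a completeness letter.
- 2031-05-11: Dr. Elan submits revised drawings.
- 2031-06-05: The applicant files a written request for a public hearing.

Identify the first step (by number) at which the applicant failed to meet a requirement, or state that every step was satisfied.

Step 7

Step 1 — 9 and 33 days from 2030-11-25 (when the application is submitted) are 2030-12-04 and 2030-12-28 respectively; done 2030-12-06 — within the window.
Step 2 — 5 and 35 days from 2030-12-06 (when the application fee is paid) are 2030-12-11 and 2031-01-10 respectively; done 2030-12-16, which is between those dates.
Step 3 — counting 90 days from 2030-12-16 (when on-site notice is posted) gives a deadline of 2031-03-16; done 2030-12-17 — timely.
Step 4 — counting 68 days from 2031-01-01 (end of the 15-day objection period, which began when notice is mailed to adjoining owners on 2030-12-17) gives a deadline of 2031-03-10; 2031-01-02 is within that limit.
Step 5 — counting 67 days from 2031-01-19 (end of the 17-day review period, which began when the environmental checklist is filed on 2031-01-02) gives a deadline of 2031-03-27; 2031-01-21 is within that limit.
Step 6 — 21 and 35 days from 2031-01-21 (when newspaper notice is published) are 2031-02-11 and 2031-02-25 respectively; done 2031-02-12 — within the window.
Step 7 — counting 179 days from 2030-12-06 (when the application fee is paid) gives a deadline of 2031-06-03; 2031-06-05 misses that deadline by 2 days.
No need to go further; step 7 was not satisfied.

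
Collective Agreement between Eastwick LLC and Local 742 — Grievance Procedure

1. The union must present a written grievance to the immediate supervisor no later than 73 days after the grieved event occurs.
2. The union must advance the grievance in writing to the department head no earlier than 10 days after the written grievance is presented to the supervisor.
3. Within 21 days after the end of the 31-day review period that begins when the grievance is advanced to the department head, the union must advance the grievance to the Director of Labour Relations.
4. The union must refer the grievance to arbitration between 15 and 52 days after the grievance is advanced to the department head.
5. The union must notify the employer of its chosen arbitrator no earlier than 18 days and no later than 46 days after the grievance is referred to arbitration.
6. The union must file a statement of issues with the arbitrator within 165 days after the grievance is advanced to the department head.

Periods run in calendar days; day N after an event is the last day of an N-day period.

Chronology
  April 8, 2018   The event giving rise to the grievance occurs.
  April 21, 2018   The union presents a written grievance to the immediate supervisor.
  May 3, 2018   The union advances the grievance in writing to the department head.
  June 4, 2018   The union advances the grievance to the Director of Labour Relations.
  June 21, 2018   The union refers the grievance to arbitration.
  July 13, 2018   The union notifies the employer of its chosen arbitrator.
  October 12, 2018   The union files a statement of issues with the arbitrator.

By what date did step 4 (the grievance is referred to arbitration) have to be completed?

Step 4 runs from May 3, 2018, when the grievance is advanced to the department head. The window is 15–52 days after May 3, 2018; it closes on June 24, 2018.

June 24, 2018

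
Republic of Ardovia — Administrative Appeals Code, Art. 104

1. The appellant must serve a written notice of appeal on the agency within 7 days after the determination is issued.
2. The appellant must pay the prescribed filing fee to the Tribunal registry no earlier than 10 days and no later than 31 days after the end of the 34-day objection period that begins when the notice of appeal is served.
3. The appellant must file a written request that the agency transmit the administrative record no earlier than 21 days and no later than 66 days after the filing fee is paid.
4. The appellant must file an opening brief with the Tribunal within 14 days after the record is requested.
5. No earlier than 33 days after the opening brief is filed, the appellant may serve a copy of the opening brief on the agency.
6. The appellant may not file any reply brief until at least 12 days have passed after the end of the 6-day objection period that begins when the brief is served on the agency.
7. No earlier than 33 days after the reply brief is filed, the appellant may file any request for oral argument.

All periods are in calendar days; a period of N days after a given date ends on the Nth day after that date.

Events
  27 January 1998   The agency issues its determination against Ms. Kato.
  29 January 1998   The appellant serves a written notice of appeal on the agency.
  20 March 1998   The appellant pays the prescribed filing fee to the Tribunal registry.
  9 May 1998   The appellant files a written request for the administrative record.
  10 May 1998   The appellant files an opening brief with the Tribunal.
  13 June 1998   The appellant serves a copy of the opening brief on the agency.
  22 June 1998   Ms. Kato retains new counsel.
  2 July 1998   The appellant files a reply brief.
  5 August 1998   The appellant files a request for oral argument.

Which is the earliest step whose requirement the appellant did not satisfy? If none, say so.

None — every step was satisfied

(1) due by 27 January 1998 + 7 days = 3 February 1998; completed 29 January 1998, before the deadline.
(2) the permitted window runs from 4 March 1998 + 10 = 14 March 1998 to 4 March 1998 + 31 = 4 April 1998; done 20 March 1998, which is between those dates.
(3) the permitted window runs from 20 March 1998 + 21 = 10 April 1998 to 20 March 1998 + 66 = 25 May 1998; done 9 May 1998, which is between those dates.
(4) due by 9 May 1998 + 14 days = 23 May 1998; done 10 May 1998 — timely.
(5) permitted from 10 May 1998 + 33 days = 12 June 1998 onward; done 13 June 1998 — permitted.
(6) permitted from 19 June 1998 + 12 days = 1 July 1998 onward; 2 July 1998 is on or after that date.
(7) permitted from 2 July 1998 + 33 days = 4 August 1998 onward; done 5 August 1998, after the minimum wait.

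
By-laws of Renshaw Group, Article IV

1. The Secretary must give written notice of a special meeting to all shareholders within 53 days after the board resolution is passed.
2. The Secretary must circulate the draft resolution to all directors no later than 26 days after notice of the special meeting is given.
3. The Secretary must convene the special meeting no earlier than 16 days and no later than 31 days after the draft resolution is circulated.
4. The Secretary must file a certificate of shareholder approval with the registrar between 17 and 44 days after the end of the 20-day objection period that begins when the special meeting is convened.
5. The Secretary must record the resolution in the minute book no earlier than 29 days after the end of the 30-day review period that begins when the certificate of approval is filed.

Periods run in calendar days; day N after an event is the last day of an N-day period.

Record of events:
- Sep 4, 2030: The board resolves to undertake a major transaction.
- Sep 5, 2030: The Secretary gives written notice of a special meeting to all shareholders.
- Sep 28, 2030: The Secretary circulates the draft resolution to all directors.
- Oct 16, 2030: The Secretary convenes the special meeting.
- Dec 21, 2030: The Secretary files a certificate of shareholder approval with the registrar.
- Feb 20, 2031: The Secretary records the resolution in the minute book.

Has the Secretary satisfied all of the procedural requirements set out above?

(1) due by Sep 4, 2030 + 53 days = Oct 27, 2030; completed Sep 5, 2030, before the deadline.
(2) due by Sep 5, 2030 + 26 days = Oct 1, 2030; completed Sep 28, 2030, before the deadline.
(3) the permitted window runs from Sep 28, 2030 + 16 = Oct 14, 2030 to Sep 28, 2030 + 31 = Oct 29, 2030; Oct 16, 2030 falls inside that range.
(4) the permitted window runs from Nov 5, 2030 + 17 = Nov 22, 2030 to Nov 5, 2030 + 44 = Dec 19, 2030; done Dec 21, 2030 — 2 days after the window closed.

No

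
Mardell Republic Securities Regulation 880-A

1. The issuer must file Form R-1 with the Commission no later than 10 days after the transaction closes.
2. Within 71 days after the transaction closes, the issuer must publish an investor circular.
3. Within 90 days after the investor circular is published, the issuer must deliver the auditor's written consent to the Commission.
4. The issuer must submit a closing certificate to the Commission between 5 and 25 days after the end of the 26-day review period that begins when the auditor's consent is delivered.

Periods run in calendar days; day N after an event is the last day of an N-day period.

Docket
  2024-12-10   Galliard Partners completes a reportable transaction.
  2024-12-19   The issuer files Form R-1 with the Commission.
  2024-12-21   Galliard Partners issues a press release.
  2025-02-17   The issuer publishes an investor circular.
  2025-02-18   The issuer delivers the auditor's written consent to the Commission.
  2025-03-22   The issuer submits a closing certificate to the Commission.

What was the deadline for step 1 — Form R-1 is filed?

Step 1 runs from 2024-12-10, when the transaction closes. 10 days after 2024-12-10 is 2024-12-20.

2024-12-20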